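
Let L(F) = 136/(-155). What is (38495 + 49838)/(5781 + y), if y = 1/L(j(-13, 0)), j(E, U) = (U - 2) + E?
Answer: 12013288/786061 ≈ 15.283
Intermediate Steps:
j(E, U) = -2 + E + U (j(E, U) = (-2 + U) + E = -2 + E + U)
L(F) = -136/155 (L(F) = 136*(-1/155) = -136/155)
y = -155/136 (y = 1/(-136/155) = -155/136 ≈ -1.1397)
(38495 + 49838)/(5781 + y) = (38495 + 49838)/(5781 - 155/136) = 88333/(786061/136) = 88333*(136/786061) = 12013288/786061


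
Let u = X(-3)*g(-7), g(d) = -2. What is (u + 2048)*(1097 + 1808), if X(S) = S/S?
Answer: 5943630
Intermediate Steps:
X(S) = 1
u = -2 (u = 1*(-2) = -2)
(u + 2048)*(1097 + 1808) = (-2 + 2048)*(1097 + 1808) = 2046*2905 = 5943630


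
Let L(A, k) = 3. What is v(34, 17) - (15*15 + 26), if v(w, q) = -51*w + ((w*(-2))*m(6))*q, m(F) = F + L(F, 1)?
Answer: -12389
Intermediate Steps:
m(F) = 3 + F (m(F) = F + 3 = 3 + F)
v(w, q) = -51*w - 18*q*w (v(w, q) = -51*w + ((w*(-2))*(3 + 6))*q = -51*w + (-2*w*9)*q = -51*w + (-18*w)*q = -51*w - 18*q*w)
v(34, 17) - (15*15 + 26) = -3*34*(17 + 6*17) - (15*15 + 26) = -3*34*(17 + 102) - (225 + 26) = -3*34*119 - 1*251 = -12138 - 251 = -12389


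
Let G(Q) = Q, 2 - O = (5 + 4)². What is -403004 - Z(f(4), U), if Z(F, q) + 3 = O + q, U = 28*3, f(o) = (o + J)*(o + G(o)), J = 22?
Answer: -403006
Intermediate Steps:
O = -79 (O = 2 - (5 + 4)² = 2 - 1*9² = 2 - 1*81 = 2 - 81 = -79)
f(o) = 2*o*(22 + o) (f(o) = (o + 22)*(o + o) = (22 + o)*(2*o) = 2*o*(22 + o))
U = 84
Z(F, q) = -82 + q (Z(F, q) = -3 + (-79 + q) = -82 + q)
-403004 - Z(f(4), U) = -403004 - (-82 + 84) = -403004 - 1*2 = -403004 - 2 = -403006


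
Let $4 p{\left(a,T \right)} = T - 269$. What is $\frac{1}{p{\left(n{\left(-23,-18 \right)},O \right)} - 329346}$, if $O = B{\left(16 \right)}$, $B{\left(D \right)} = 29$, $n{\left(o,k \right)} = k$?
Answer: $- \frac{1}{329406} \approx -3.0358 \cdot 10^{-6}$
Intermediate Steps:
$O = 29$
$p{\left(a,T \right)} = - \frac{269}{4} + \frac{T}{4}$ ($p{\left(a,T \right)} = \frac{T - 269}{4} = \frac{-269 + T}{4} = - \frac{269}{4} + \frac{T}{4}$)
$\frac{1}{p{\left(n{\left(-23,-18 \right)},O \right)} - 329346} = \frac{1}{\left(- \frac{269}{4} + \frac{1}{4} \cdot 29\right) - 329346} = \frac{1}{\left(- \frac{269}{4} + \frac{29}{4}\right) - 329346} = \frac{1}{-60 - 329346} = \frac{1}{-329406} = - \frac{1}{329406}$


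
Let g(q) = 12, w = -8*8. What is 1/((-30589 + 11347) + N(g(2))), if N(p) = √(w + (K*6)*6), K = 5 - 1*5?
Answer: -9621/185127314 - 2*I/92563657 ≈ -5.197e-5 - 2.1607e-8*I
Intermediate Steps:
K = 0 (K = 5 - 5 = 0)
w = -64
N(p) = 8*I (N(p) = √(-64 + (0*6)*6) = √(-64 + 0*6) = √(-64 + 0) = √(-64) = 8*I)
1/((-30589 + 11347) + N(g(2))) = 1/((-30589 + 11347) + 8*I) = 1/(-19242 + 8*I) = (-19242 - 8*I)/370254628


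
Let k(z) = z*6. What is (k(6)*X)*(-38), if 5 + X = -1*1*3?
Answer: 10944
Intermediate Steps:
X = -8 (X = -5 - 1*1*3 = -5 - 1*3 = -5 - 3 = -8)
k(z) = 6*z
(k(6)*X)*(-38) = ((6*6)*(-8))*(-38) = (36*(-8))*(-38) = -288*(-38) = 10944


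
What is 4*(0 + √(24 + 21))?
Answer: 12*√5 ≈ 26.833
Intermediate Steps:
4*(0 + √(24 + 21)) = 4*(0 + √45) = 4*(0 + 3*√5) = 4*(3*√5) = 12*√5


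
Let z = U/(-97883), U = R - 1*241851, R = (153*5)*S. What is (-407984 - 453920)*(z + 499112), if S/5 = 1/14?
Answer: -294757162332792616/685181 ≈ -4.3019e+11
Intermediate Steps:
S = 5/14 ≈ 0.35714
R = 3825/14 (R = (153*5)*(5/14) = 765*(5/14) = 3825/14 ≈ 273.21)
U = -3382089/14 (U = 3825/14 - 1*241851 = 3825/14 - 241851 = -3382089/14 ≈ -2.4158e+5)
z = 3382089/1370362 (z = -3382089/14/(-97883) = -3382089/14*(-1/97883) = 3382089/1370362 ≈ 2.4680)
(-407984 - 453920)*(z + 499112) = (-407984 - 453920)*(3382089/1370362 + 499112) = -861904*683967500633/1370362 = -294757162332792616/685181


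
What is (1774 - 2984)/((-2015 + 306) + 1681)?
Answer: 605/14 ≈ 43.214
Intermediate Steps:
(1774 - 2984)/((-2015 + 306) + 1681) = -1210/(-1709 + 1681) = -1210/(-28) = -1210*(-1/28) = 605/14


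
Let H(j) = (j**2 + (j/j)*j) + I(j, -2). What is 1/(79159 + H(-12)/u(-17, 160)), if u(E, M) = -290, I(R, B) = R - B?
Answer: 145/11477994 ≈ 1.2633e-5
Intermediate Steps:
H(j) = 2 + j**2 + 2*j (H(j) = (j**2 + (j/j)*j) + (j - 1*(-2)) = (j**2 + 1*j) + (j + 2) = (j**2 + j) + (2 + j) = (j + j**2) + (2 + j) = 2 + j**2 + 2*j)
1/(79159 + H(-12)/u(-17, 160)) = 1/(79159 + (2 + (-12)**2 + 2*(-12))/(-290)) = 1/(79159 + (2 + 144 - 24)*(-1/290)) = 1/(79159 + 122*(-1/290)) = 1/(79159 - 61/145) = 1/(11477994/145) = 145/11477994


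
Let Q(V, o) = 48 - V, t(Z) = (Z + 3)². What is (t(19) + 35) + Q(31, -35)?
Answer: 536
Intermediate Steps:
t(Z) = (3 + Z)²
(t(19) + 35) + Q(31, -35) = ((3 + 19)² + 35) + (48 - 1*31) = (22² + 35) + (48 - 31) = (484 + 35) + 17 = 519 + 17 = 536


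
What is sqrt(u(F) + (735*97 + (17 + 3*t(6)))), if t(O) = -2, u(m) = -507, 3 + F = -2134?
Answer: sqrt(70799) ≈ 266.08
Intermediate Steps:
F = -2137 (F = -3 - 2134 = -2137)
sqrt(u(F) + (735*97 + (17 + 3*t(6)))) = sqrt(-507 + (735*97 + (17 + 3*(-2)))) = sqrt(-507 + (71295 + (17 - 6))) = sqrt(-507 + (71295 + 11)) = sqrt(-507 + 71306) = sqrt(70799)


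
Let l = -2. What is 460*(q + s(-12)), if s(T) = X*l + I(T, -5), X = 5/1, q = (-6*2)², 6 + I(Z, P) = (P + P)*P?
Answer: 81880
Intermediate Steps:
I(Z, P) = -6 + 2*P² (I(Z, P) = -6 + (P + P)*P = -6 + (2*P)*P = -6 + 2*P²)
q = 144 (q = (-12)² = 144)
X = 5 (X = 5*1 = 5)
s(T) = 34 (s(T) = 5*(-2) + (-6 + 2*(-5)²) = -10 + (-6 + 2*25) = -10 + (-6 + 50) = -10 + 44 = 34)
460*(q + s(-12)) = 460*(144 + 34) = 460*178 = 81880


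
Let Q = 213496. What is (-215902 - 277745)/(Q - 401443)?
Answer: 164549/62649 ≈ 2.6265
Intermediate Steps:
(-215902 - 277745)/(Q - 401443) = (-215902 - 277745)/(213496 - 401443) = -493647/(-187947) = -493647*(-1/187947) = 164549/62649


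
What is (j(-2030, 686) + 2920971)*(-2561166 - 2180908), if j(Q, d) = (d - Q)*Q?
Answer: 12293869523666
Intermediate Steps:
j(Q, d) = Q*(d - Q)
(j(-2030, 686) + 2920971)*(-2561166 - 2180908) = (-2030*(686 - 1*(-2030)) + 2920971)*(-2561166 - 2180908) = (-2030*(686 + 2030) + 2920971)*(-4742074) = (-2030*2716 + 2920971)*(-4742074) = (-5513480 + 2920971)*(-4742074) = -2592509*(-4742074) = 12293869523666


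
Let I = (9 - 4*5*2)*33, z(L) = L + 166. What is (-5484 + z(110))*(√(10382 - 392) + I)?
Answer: 5327784 - 15624*√1110 ≈ 4.8072e+6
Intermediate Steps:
z(L) = 166 + L
I = -1023 (I = (9 - 20*2)*33 = (9 - 40)*33 = -31*33 = -1023)
(-5484 + z(110))*(√(10382 - 392) + I) = (-5484 + (166 + 110))*(√(10382 - 392) - 1023) = (-5484 + 276)*(√9990 - 1023) = -5208*(3*√1110 - 1023) = -5208*(-1023 + 3*√1110) = 5327784 - 15624*√1110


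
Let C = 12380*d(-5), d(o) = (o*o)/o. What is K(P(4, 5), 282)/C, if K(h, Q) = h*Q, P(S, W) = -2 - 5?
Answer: 987/30950 ≈ 0.031890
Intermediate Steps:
P(S, W) = -7
d(o) = o (d(o) = o²/o = o)
K(h, Q) = Q*h
C = -61900 (C = 12380*(-5) = -61900)
K(P(4, 5), 282)/C = (282*(-7))/(-61900) = -1974*(-1/61900) = 987/30950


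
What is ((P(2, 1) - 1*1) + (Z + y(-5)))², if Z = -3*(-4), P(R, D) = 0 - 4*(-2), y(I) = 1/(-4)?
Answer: 5625/16 ≈ 351.56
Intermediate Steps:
y(I) = -¼
P(R, D) = 8 (P(R, D) = 0 + 8 = 8)
Z = 12
((P(2, 1) - 1*1) + (Z + y(-5)))² = ((8 - 1*1) + (12 - ¼))² = ((8 - 1) + 47/4)² = (7 + 47/4)² = (75/4)² = 5625/16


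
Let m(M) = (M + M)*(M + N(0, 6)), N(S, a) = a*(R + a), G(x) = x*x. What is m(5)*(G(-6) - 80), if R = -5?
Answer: -4840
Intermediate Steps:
G(x) = x²
N(S, a) = a*(-5 + a)
m(M) = 2*M*(6 + M) (m(M) = (M + M)*(M + 6*(-5 + 6)) = (2*M)*(M + 6*1) = (2*M)*(M + 6) = (2*M)*(6 + M) = 2*M*(6 + M))
m(5)*(G(-6) - 80) = (2*5*(6 + 5))*((-6)² - 80) = (2*5*11)*(36 - 80) = 110*(-44) = -4840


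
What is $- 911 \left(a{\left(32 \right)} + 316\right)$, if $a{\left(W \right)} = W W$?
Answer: $-1220740$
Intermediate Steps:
$a{\left(W \right)} = W^{2}$
$- 911 \left(a{\left(32 \right)} + 316\right) = - 911 \left(32^{2} + 316\right) = - 911 \left(1024 + 316\right) = \left(-911\right) 1340 = -1220740$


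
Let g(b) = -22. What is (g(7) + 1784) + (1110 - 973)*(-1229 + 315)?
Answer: -123456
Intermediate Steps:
(g(7) + 1784) + (1110 - 973)*(-1229 + 315) = (-22 + 1784) + (1110 - 973)*(-1229 + 315) = 1762 + 137*(-914) = 1762 - 125218 = -123456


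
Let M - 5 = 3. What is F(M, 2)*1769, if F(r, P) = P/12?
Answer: 1769/6 ≈ 294.83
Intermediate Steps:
M = 8 (M = 5 + 3 = 8)
F(r, P) = P/12 (F(r, P) = P*(1/12) = P/12)
F(M, 2)*1769 = ((1/12)*2)*1769 = (1/6)*1769 = 1769/6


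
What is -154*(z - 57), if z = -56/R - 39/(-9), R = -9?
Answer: 64372/9 ≈ 7152.4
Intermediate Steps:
z = 95/9 (z = -56/(-9) - 39/(-9) = -56*(-⅑) - 39*(-⅑) = 56/9 + 13/3 = 95/9 ≈ 10.556)
-154*(z - 57) = -154*(95/9 - 57) = -154*(-418/9) = 64372/9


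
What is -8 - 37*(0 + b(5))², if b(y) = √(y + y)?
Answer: -378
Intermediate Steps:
b(y) = √2*√y (b(y) = √(2*y) = √2*√y)
-8 - 37*(0 + b(5))² = -8 - 37*(0 + √2*√5)² = -8 - 37*(0 + √10)² = -8 - 37*(√10)² = -8 - 37*10 = -8 - 370 = -378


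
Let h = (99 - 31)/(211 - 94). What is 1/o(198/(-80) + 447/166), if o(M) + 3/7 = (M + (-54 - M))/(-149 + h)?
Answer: -121555/7869 ≈ -15.447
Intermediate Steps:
h = 68/117 ≈ 0.58120
o(M) = -7869/121555 (o(M) = -3/7 + (M + (-54 - M))/(-149 + 68/117) = -3/7 - 54/(-17365/117) = -3/7 - 54*(-117/17365) = -3/7 + 6318/17365 = -7869/121555)
1/o(198/(-80) + 447/166) = 1/(-7869/121555) = -121555/7869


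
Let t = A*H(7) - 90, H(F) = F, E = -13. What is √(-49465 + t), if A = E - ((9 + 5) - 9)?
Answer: I*√49681 ≈ 222.89*I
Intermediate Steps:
A = -18 (A = -13 - ((9 + 5) - 9) = -13 - (14 - 9) = -13 - 1*5 = -13 - 5 = -18)
t = -216 (t = -18*7 - 90 = -126 - 90 = -216)
√(-49465 + t) = √(-49465 - 216) = √(-49681) = I*√49681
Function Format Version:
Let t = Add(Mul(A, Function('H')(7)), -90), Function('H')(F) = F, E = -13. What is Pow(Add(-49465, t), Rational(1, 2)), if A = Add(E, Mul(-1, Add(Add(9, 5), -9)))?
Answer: Mul(I, Pow(49681, Rational(1, 2))) ≈ Mul(222.89, I)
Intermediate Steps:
A = -18 (A = Add(-13, Mul(-1, Add(Add(9, 5), -9))) = Add(-13, Mul(-1, Add(14, -9))) = Add(-13, Mul(-1, 5)) = Add(-13, -5) = -18)
t = -216 (t = Add(Mul(-18, 7), -90) = Add(-126, -90) = -216)
Pow(Add(-49465, t), Rational(1, 2)) = Pow(Add(-49465, -216), Rational(1, 2)) = Pow(-49681, Rational(1, 2)) = Mul(I, Pow(49681, Rational(1, 2)))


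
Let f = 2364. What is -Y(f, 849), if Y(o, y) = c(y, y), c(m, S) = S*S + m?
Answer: -721650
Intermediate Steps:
c(m, S) = m + S² (c(m, S) = S² + m = m + S²)
Y(o, y) = y + y²
-Y(f, 849) = -849*(1 + 849) = -849*850 = -1*721650 = -721650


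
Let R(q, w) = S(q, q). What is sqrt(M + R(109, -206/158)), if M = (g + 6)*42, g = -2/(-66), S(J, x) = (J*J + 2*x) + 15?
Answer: 2*sqrt(374110)/11 ≈ 111.21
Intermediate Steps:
S(J, x) = 15 + J**2 + 2*x (S(J, x) = (J**2 + 2*x) + 15 = 15 + J**2 + 2*x)
g = 1/33 (g = -2*(-1/66) = 1/33 ≈ 0.030303)
R(q, w) = 15 + q**2 + 2*q
M = 2786/11 (M = (1/33 + 6)*42 = (199/33)*42 = 2786/11 ≈ 253.27)
sqrt(M + R(109, -206/158)) = sqrt(2786/11 + (15 + 109**2 + 2*109)) = sqrt(2786/11 + (15 + 11881 + 218)) = sqrt(2786/11 + 12114) = sqrt(136040/11) = 2*sqrt(374110)/11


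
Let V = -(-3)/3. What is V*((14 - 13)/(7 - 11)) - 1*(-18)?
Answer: 71/4 ≈ 17.750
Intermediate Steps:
V = 1 (V = -(-3)/3 = -1*(-1) = 1)
V*((14 - 13)/(7 - 11)) - 1*(-18) = 1*((14 - 13)/(7 - 11)) - 1*(-18) = 1*(1/(-4)) + 18 = 1*(1*(-¼)) + 18 = 1*(-¼) + 18 = -¼ + 18 = 71/4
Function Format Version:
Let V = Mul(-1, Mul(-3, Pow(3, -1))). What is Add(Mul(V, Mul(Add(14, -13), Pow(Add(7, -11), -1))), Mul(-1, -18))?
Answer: Rational(71, 4) ≈ 17.750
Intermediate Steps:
V = 1 (V = Mul(-1, Mul(-3, Rational(1, 3))) = Mul(-1, -1) = 1)
Add(Mul(V, Mul(Add(14, -13), Pow(Add(7, -11), -1))), Mul(-1, -18)) = Add(Mul(1, Mul(Add(14, -13), Pow(Add(7, -11), -1))), Mul(-1, -18)) = Add(Mul(1, Mul(1, Pow(-4, -1))), 18) = Add(Mul(1, Mul(1, Rational(-1, 4))), 18) = Add(Mul(1, Rational(-1, 4)), 18) = Add(Rational(-1, 4), 18) = Rational(71, 4)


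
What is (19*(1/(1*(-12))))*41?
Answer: -779/12 ≈ -64.917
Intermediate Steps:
(19*(1/(1*(-12))))*41 = (19*(1/(-12)))*41 = (19*(1*(-1/12)))*41 = (19*(-1/12))*41 = -19/12*41 = -779/12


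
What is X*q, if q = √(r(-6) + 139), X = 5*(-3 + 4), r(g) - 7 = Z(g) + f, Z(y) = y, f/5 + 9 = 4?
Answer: 5*√115 ≈ 53.619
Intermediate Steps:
f = -25 (f = -45 + 5*4 = -45 + 20 = -25)
r(g) = -18 + g (r(g) = 7 + (g - 25) = 7 + (-25 + g) = -18 + g)
X = 5 (X = 5*1 = 5)
q = √115 (q = √((-18 - 6) + 139) = √(-24 + 139) = √115 ≈ 10.724)
X*q = 5*√115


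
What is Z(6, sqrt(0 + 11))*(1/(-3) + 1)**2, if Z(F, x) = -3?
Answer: -4/3 ≈ -1.3333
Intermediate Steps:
Z(6, sqrt(0 + 11))*(1/(-3) + 1)**2 = -3*(1/(-3) + 1)**2 = -3*(-1/3 + 1)**2 = -3*(2/3)**2 = -3*4/9 = -4/3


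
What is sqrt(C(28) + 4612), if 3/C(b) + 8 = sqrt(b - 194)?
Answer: sqrt((36893 - 4612*I*sqrt(166))/(8 - I*sqrt(166))) ≈ 67.911 - 0.001*I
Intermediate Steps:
C(b) = 3/(-8 + sqrt(-194 + b)) (C(b) = 3/(-8 + sqrt(b - 194)) = 3/(-8 + sqrt(-194 + b)))
sqrt(C(28) + 4612) = sqrt(3/(-8 + sqrt(-194 + 28)) + 4612) = sqrt(3/(-8 + sqrt(-166)) + 4612) = sqrt(3/(-8 + I*sqrt(166)) + 4612) = sqrt(4612 + 3/(-8 + I*sqrt(166)))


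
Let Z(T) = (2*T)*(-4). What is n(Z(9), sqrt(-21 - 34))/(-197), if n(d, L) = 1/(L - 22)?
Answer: 2/9653 + I*sqrt(55)/106183 ≈ 0.00020719 + 6.9844e-5*I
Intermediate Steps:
Z(T) = -8*T
n(d, L) = 1/(-22 + L)
n(Z(9), sqrt(-21 - 34))/(-197) = 1/(-22 + sqrt(-21 - 34)*(-197)) = -1/197/(-22 + sqrt(-55)) = -1/197/(-22 + I*sqrt(55)) = -1/(197*(-22 + I*sqrt(55)))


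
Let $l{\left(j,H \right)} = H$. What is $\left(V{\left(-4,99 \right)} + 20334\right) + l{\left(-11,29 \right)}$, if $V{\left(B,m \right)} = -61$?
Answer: $20302$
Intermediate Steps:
$\left(V{\left(-4,99 \right)} + 20334\right) + l{\left(-11,29 \right)} = \left(-61 + 20334\right) + 29 = 20273 + 29 = 20302$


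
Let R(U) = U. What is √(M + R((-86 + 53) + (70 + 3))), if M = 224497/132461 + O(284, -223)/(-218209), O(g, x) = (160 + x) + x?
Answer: √710920452198667926979/4129168907 ≈ 6.4573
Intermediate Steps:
O(g, x) = 160 + 2*x
M = 7003592817/4129168907 (M = 224497/132461 + (160 + 2*(-223))/(-218209) = 224497*(1/132461) + (160 - 446)*(-1/218209) = 32071/18923 - 286*(-1/218209) = 32071/18923 + 286/218209 = 7003592817/4129168907 ≈ 1.6961)
√(M + R((-86 + 53) + (70 + 3))) = √(7003592817/4129168907 + ((-86 + 53) + (70 + 3))) = √(7003592817/4129168907 + (-33 + 73)) = √(7003592817/4129168907 + 40) = √(172170349097/4129168907) = √710920452198667926979/4129168907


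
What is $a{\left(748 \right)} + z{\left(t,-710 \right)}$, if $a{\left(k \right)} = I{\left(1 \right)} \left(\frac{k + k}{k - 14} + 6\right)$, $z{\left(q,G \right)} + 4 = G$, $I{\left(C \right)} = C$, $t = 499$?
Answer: $- \frac{259088}{367} \approx -705.96$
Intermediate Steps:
$z{\left(q,G \right)} = -4 + G$
$a{\left(k \right)} = 6 + \frac{2 k}{-14 + k}$ ($a{\left(k \right)} = 1 \left(\frac{k + k}{k - 14} + 6\right) = 1 \left(\frac{2 k}{-14 + k} + 6\right) = 1 \left(6 + \frac{2 k}{-14 + k}\right) = 6 + \frac{2 k}{-14 + k}$)
$a{\left(748 \right)} + z{\left(t,-710 \right)} = \frac{4 \left(-21 + 2 \cdot 748\right)}{-14 + 748} - 714 = \frac{4 \left(-21 + 1496\right)}{734} - 714 = 4 \cdot \frac{1}{734} \cdot 1475 - 714 = \frac{2950}{367} - 714 = - \frac{259088}{367}$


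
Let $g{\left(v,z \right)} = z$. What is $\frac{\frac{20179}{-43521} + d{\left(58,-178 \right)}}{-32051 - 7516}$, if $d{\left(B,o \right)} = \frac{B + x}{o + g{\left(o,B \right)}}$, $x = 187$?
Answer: $\frac{872275}{13775963256} \approx 6.3319 \cdot 10^{-5}$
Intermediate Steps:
$d{\left(B,o \right)} = \frac{187 + B}{B + o}$ ($d{\left(B,o \right)} = \frac{B + 187}{o + B} = \frac{187 + B}{B + o}$)
$\frac{\frac{20179}{-43521} + d{\left(58,-178 \right)}}{-32051 - 7516} = \frac{\frac{20179}{-43521} + \frac{187 + 58}{58 - 178}}{-32051 - 7516} = \frac{20179 \left(- \frac{1}{43521}\right) + \frac{1}{-120} \cdot 245}{-39567} = \left(- \frac{20179}{43521} - \frac{49}{24}\right) \left(- \frac{1}{39567}\right) = \left(- \frac{872275}{348168}\right) \left(- \frac{1}{39567}\right) = \frac{872275}{13775963256}$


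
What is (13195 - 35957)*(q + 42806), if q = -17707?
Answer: -571303438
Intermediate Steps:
(13195 - 35957)*(q + 42806) = (13195 - 35957)*(-17707 + 42806) = -22762*25099 = -571303438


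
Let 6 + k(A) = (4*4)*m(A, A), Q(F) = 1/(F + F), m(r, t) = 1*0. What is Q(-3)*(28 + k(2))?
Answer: -11/3 ≈ -3.6667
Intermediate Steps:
m(r, t) = 0
Q(F) = 1/(2*F)
k(A) = -6 (k(A) = -6 + (4*4)*0 = -6 + 16*0 = -6 + 0 = -6)
Q(-3)*(28 + k(2)) = ((½)/(-3))*(28 - 6) = ((½)*(-⅓))*22 = -⅙*22 = -11/3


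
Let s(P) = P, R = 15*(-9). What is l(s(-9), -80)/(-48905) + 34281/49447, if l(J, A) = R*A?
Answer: 228496941/483641107 ≈ 0.47245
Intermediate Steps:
R = -135
l(J, A) = -135*A
l(s(-9), -80)/(-48905) + 34281/49447 = -135*(-80)/(-48905) + 34281/49447 = 10800*(-1/48905) + 34281*(1/49447) = -2160/9781 + 34281/49447 = 228496941/483641107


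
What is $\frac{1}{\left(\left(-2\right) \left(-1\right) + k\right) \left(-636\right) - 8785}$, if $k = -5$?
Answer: $- \frac{1}{6877} \approx -0.00014541$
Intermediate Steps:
$\frac{1}{\left(\left(-2\right) \left(-1\right) + k\right) \left(-636\right) - 8785} = \frac{1}{\left(\left(-2\right) \left(-1\right) - 5\right) \left(-636\right) - 8785} = \frac{1}{\left(2 - 5\right) \left(-636\right) - 8785} = \frac{1}{\left(-3\right) \left(-636\right) - 8785} = \frac{1}{1908 - 8785} = \frac{1}{-6877} = - \frac{1}{6877}$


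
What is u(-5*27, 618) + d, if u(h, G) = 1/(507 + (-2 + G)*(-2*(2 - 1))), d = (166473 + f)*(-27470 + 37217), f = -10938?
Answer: 1099099742624/725 ≈ 1.5160e+9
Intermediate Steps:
d = 1515999645 (d = (166473 - 10938)*(-27470 + 37217) = 155535*9747 = 1515999645)
u(h, G) = 1/(511 - 2*G) (u(h, G) = 1/(507 + (-2 + G)*(-2*1)) = 1/(507 + (-2 + G)*(-2)) = 1/(507 + (4 - 2*G)) = 1/(511 - 2*G))
u(-5*27, 618) + d = -1/(-511 + 2*618) + 1515999645 = -1/(-511 + 1236) + 1515999645 = -1/725 + 1515999645 = 1099099742624/725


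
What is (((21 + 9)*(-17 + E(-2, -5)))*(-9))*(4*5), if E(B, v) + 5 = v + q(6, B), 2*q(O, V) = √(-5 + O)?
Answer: 143100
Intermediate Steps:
q(O, V) = √(-5 + O)/2
E(B, v) = -9/2 + v (E(B, v) = -5 + (v + √(-5 + 6)/2) = -5 + (v + √1/2) = -5 + (v + (½)*1) = -5 + (v + ½) = -5 + (½ + v) = -9/2 + v)
(((21 + 9)*(-17 + E(-2, -5)))*(-9))*(4*5) = (((21 + 9)*(-17 + (-9/2 - 5)))*(-9))*(4*5) = ((30*(-17 - 19/2))*(-9))*20 = ((30*(-53/2))*(-9))*20 = -795*(-9)*20 = 7155*20 = 143100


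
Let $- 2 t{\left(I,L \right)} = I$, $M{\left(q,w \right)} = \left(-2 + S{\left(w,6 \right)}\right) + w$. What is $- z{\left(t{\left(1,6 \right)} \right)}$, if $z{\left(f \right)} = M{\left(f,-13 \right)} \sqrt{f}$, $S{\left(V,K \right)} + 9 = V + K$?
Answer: $\frac{31 i \sqrt{2}}{2} \approx 21.92 i$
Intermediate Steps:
$S{\left(V,K \right)} = -9 + K + V$ ($S{\left(V,K \right)} = -9 + \left(V + K\right) = -9 + \left(K + V\right) = -9 + K + V$)
$M{\left(q,w \right)} = -5 + 2 w$ ($M{\left(q,w \right)} = \left(-2 + \left(-9 + 6 + w\right)\right) + w = \left(-2 + \left(-3 + w\right)\right) + w = \left(-5 + w\right) + w = -5 + 2 w$)
$t{\left(I,L \right)} = - \frac{I}{2}$
$z{\left(f \right)} = - 31 \sqrt{f}$ ($z{\left(f \right)} = \left(-5 + 2 \left(-13\right)\right) \sqrt{f} = \left(-5 - 26\right) \sqrt{f} = - 31 \sqrt{f}$)
$- z{\left(t{\left(1,6 \right)} \right)} = - \left(-31\right) \sqrt{\left(- \frac{1}{2}\right) 1} = - \left(-31\right) \sqrt{- \frac{1}{2}} = - \left(-31\right) \frac{i \sqrt{2}}{2} = - \frac{\left(-31\right) i \sqrt{2}}{2} = \frac{31 i \sqrt{2}}{2}$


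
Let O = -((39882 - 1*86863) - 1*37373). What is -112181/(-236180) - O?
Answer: -19922615539/236180 ≈ -84354.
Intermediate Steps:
O = 84354 (O = -((39882 - 86863) - 37373) = -(-46981 - 37373) = -1*(-84354) = 84354)
-112181/(-236180) - O = -112181/(-236180) - 1*84354 = -112181*(-1/236180) - 84354 = 112181/236180 - 84354 = -19922615539/236180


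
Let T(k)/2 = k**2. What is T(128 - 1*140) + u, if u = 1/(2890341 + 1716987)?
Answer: 1326910465/4607328 ≈ 288.00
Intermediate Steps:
T(k) = 2*k**2
u = 1/4607328 ≈ 2.1705e-7
T(128 - 1*140) + u = 2*(128 - 1*140)**2 + 1/4607328 = 2*(128 - 140)**2 + 1/4607328 = 2*(-12)**2 + 1/4607328 = 2*144 + 1/4607328 = 288 + 1/4607328 = 1326910465/4607328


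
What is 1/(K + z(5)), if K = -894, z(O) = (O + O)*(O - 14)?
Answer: -1/984 ≈ -0.0010163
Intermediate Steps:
z(O) = 2*O*(-14 + O) (z(O) = (2*O)*(-14 + O) = 2*O*(-14 + O))
1/(K + z(5)) = 1/(-894 + 2*5*(-14 + 5)) = 1/(-894 + 2*5*(-9)) = 1/(-894 - 90) = 1/(-984) = -1/984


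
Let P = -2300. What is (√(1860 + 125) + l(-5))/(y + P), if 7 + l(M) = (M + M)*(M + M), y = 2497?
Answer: 93/197 + √1985/197 ≈ 0.69824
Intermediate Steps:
l(M) = -7 + 4*M² (l(M) = -7 + (M + M)*(M + M) = -7 + (2*M)*(2*M) = -7 + 4*M²)
(√(1860 + 125) + l(-5))/(y + P) = (√(1860 + 125) + (-7 + 4*(-5)²))/(2497 - 2300) = (√1985 + (-7 + 4*25))/197 = (√1985 + (-7 + 100))*(1/197) = (√1985 + 93)*(1/197) = (93 + √1985)*(1/197) = 93/197 + √1985/197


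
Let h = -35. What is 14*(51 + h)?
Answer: 224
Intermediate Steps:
14*(51 + h) = 14*(51 - 35) = 14*16 = 224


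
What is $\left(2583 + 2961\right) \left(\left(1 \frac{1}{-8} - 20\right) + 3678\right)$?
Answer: $20279259$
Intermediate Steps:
$\left(2583 + 2961\right) \left(\left(1 \frac{1}{-8} - 20\right) + 3678\right) = 5544 \left(\left(1 \left(- \frac{1}{8}\right) - 20\right) + 3678\right) = 5544 \left(\left(- \frac{1}{8} - 20\right) + 3678\right) = 5544 \left(- \frac{161}{8} + 3678\right) = 5544 \cdot \frac{29263}{8} = 20279259$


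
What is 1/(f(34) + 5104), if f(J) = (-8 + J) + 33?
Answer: 1/5163 ≈ 0.00019369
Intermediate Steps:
f(J) = 25 + J
1/(f(34) + 5104) = 1/((25 + 34) + 5104) = 1/(59 + 5104) = 1/5163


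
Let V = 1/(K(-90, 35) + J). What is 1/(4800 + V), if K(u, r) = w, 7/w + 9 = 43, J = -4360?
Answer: 148233/711518366 ≈ 0.00020833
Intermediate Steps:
w = 7/34 (w = 7/(-9 + 43) = 7/34 ≈ 0.20588)
K(u, r) = 7/34
V = -34/148233 (V = 1/(7/34 - 4360) = 1/(-148233/34) = -34/148233 ≈ -0.00022937)
1/(4800 + V) = 1/(4800 - 34/148233) = 1/(711518366/148233) = 148233/711518366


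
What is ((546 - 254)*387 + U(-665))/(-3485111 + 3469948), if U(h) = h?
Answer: -112339/15163 ≈ -7.4088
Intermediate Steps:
((546 - 254)*387 + U(-665))/(-3485111 + 3469948) = ((546 - 254)*387 - 665)/(-3485111 + 3469948) = (292*387 - 665)/(-15163) = (113004 - 665)*(-1/15163) = 112339*(-1/15163) = -112339/15163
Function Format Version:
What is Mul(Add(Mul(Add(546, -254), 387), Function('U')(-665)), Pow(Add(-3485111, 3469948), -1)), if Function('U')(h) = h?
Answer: Rational(-112339, 15163) ≈ -7.4088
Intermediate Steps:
Mul(Add(Mul(Add(546, -254), 387), Function('U')(-665)), Pow(Add(-3485111, 3469948), -1)) = Mul(Add(Mul(Add(546, -254), 387), -665), Pow(Add(-3485111, 3469948), -1)) = Mul(Add(Mul(292, 387), -665), Pow(-15163, -1)) = Mul(Add(113004, -665), Rational(-1, 15163)) = Mul(112339, Rational(-1, 15163)) = Rational(-112339, 15163)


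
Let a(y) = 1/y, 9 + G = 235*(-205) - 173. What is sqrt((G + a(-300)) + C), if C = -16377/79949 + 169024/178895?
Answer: I*sqrt(356104705026815203096094043)/85814858130 ≈ 219.9*I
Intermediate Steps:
G = -48357 (G = -9 + (235*(-205) - 173) = -9 + (-48175 - 173) = -9 - 48348 = -48357)
C = 10583536361/14302476355 (C = -16377*1/79949 + 169024*(1/178895) = -16377/79949 + 169024/178895 = 10583536361/14302476355 ≈ 0.73998)
sqrt((G + a(-300)) + C) = sqrt((-48357 + 1/(-300)) + 10583536361/14302476355) = sqrt((-48357 - 1/300) + 10583536361/14302476355) = sqrt(-14507101/300 + 10583536361/14302476355) = sqrt(-41496858794237711/858148581300) = I*sqrt(356104705026815203096094043)/85814858130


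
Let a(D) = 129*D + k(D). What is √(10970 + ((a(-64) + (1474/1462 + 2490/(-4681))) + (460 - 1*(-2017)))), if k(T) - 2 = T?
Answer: √60059963124988386/3421811 ≈ 71.620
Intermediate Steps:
k(T) = 2 + T
a(D) = 2 + 130*D (a(D) = 129*D + (2 + D) = 2 + 130*D)
√(10970 + ((a(-64) + (1474/1462 + 2490/(-4681))) + (460 - 1*(-2017)))) = √(10970 + (((2 + 130*(-64)) + (1474/1462 + 2490/(-4681))) + (460 - 1*(-2017)))) = √(10970 + (((2 - 8320) + (1474*(1/1462) + 2490*(-1/4681))) + (460 + 2017))) = √(10970 + ((-8318 + (737/731 - 2490/4681)) + 2477)) = √(10970 + ((-8318 + 1629707/3421811) + 2477)) = √(10970 + (-28460994191/3421811 + 2477)) = √(10970 - 19985168344/3421811) = √(17552098326/3421811) = √60059963124988386/3421811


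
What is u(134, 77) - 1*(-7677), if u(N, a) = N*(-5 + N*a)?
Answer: 1389619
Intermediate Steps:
u(134, 77) - 1*(-7677) = 134*(-5 + 134*77) - 1*(-7677) = 134*(-5 + 10318) + 7677 = 134*10313 + 7677 = 1381942 + 7677 = 1389619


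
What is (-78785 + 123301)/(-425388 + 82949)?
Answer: -44516/342439 ≈ -0.13000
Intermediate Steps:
(-78785 + 123301)/(-425388 + 82949) = 44516/(-342439) = 44516*(-1/342439) = -44516/342439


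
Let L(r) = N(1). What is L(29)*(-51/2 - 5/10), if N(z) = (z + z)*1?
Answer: -52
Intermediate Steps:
N(z) = 2*z (N(z) = (2*z)*1 = 2*z)
L(r) = 2 (L(r) = 2*1 = 2)
L(29)*(-51/2 - 5/10) = 2*(-51/2 - 5/10) = 2*(-51*½ - 5*⅒) = 2*(-51/2 - ½) = 2*(-26) = -52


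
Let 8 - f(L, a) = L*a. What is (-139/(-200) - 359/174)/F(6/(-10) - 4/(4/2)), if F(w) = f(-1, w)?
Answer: -23807/93960 ≈ -0.25337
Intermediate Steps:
f(L, a) = 8 - L*a
F(w) = 8 + w (F(w) = 8 - 1*(-1)*w = 8 + w)
(-139/(-200) - 359/174)/F(6/(-10) - 4/(4/2)) = (-139/(-200) - 359/174)/(8 + (6/(-10) - 4/(4/2))) = (-139*(-1/200) - 359*1/174)/(8 + (6*(-⅒) - 4/(4*(½)))) = (139/200 - 359/174)/(8 + (-⅗ - 4/2)) = -23807/(17400*(8 + (-⅗ - 4*½))) = -23807/(17400*(8 + (-⅗ - 2))) = -23807/(17400*(8 - 13/5)) = -23807/(17400*27/5) = -23807/17400*5/27 = -23807/93960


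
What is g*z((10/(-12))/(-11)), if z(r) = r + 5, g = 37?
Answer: 12395/66 ≈ 187.80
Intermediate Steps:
z(r) = 5 + r
g*z((10/(-12))/(-11)) = 37*(5 + (10/(-12))/(-11)) = 37*(5 + (10*(-1/12))*(-1/11)) = 37*(5 - 5/6*(-1/11)) = 37*(5 + 5/66) = 37*(335/66) = 12395/66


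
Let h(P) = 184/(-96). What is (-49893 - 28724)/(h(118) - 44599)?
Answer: 943404/535211 ≈ 1.7627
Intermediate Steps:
h(P) = -23/12 (h(P) = 184*(-1/96) = -23/12)
(-49893 - 28724)/(h(118) - 44599) = (-49893 - 28724)/(-23/12 - 44599) = -78617/(-535211/12) = -78617*(-12/535211) = 943404/535211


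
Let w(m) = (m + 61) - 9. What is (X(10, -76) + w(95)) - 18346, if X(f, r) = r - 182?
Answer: -18457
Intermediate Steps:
X(f, r) = -182 + r
w(m) = 52 + m (w(m) = (61 + m) - 9 = 52 + m)
(X(10, -76) + w(95)) - 18346 = ((-182 - 76) + (52 + 95)) - 18346 = (-258 + 147) - 18346 = -111 - 18346 = -18457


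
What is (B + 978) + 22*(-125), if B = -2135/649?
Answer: -1152163/649 ≈ -1775.3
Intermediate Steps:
B = -2135/649 (B = -2135*1/649 = -2135/649 ≈ -3.2897)
(B + 978) + 22*(-125) = (-2135/649 + 978) + 22*(-125) = 632587/649 - 2750 = -1152163/649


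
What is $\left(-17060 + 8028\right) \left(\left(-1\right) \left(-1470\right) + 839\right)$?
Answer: $-20854888$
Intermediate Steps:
$\left(-17060 + 8028\right) \left(\left(-1\right) \left(-1470\right) + 839\right) = - 9032 \left(1470 + 839\right) = \left(-9032\right) 2309 = -20854888$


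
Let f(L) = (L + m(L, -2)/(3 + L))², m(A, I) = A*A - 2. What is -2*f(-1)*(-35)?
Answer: 315/2 ≈ 157.50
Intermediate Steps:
m(A, I) = -2 + A² (m(A, I) = A² - 2 = -2 + A²)
f(L) = (L + (-2 + L²)/(3 + L))²
-2*f(-1)*(-35) = -2*(-2 + 2*(-1)² + 3*(-1))²/(3 - 1)²*(-35) = -2*(-2 + 2*1 - 3)²/2²*(-35) = -(-2 + 2 - 3)²/2*(-35) = -(-3)²/2*(-35) = -9/2*(-35) = 315/2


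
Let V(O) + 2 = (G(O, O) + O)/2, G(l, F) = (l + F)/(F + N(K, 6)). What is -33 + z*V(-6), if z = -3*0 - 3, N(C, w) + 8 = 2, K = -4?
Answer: -39/2 ≈ -19.500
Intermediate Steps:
N(C, w) = -6 (N(C, w) = -8 + 2 = -6)
G(l, F) = (F + l)/(-6 + F) (G(l, F) = (l + F)/(F - 6) = (F + l)/(-6 + F))
z = -3 (z = 0 - 3 = -3)
V(O) = -2 + O/2 + O/(-6 + O) (V(O) = -2 + ((O + O)/(-6 + O) + O)/2 = -2 + ((2*O)/(-6 + O) + O)*(½) = -2 + (2*O/(-6 + O) + O)*(½) = -2 + (O + 2*O/(-6 + O))*(½) = -2 + (O/2 + O/(-6 + O)) = -2 + O/2 + O/(-6 + O))
-33 + z*V(-6) = -33 - 3*(24 + (-6)² - 8*(-6))/(2*(-6 - 6)) = -33 - 3*(24 + 36 + 48)/(2*(-12)) = -33 - 3*(-1)*108/(2*12) = -33 - 3*(-9/2) = -33 + 27/2 = -39/2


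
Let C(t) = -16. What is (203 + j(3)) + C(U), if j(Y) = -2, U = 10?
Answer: 185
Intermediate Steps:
(203 + j(3)) + C(U) = (203 - 2) - 16 = 201 - 16 = 185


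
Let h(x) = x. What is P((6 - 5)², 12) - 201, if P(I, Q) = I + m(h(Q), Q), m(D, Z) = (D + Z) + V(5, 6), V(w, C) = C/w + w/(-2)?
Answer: -1773/10 ≈ -177.30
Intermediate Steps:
V(w, C) = -w/2 + C/w (V(w, C) = C/w + w*(-½) = C/w - w/2 = -w/2 + C/w)
m(D, Z) = -13/10 + D + Z (m(D, Z) = (D + Z) + (-½*5 + 6/5) = (D + Z) + (-5/2 + 6*(⅕)) = (D + Z) + (-5/2 + 6/5) = (D + Z) - 13/10 = -13/10 + D + Z)
P(I, Q) = -13/10 + I + 2*Q (P(I, Q) = I + (-13/10 + Q + Q) = I + (-13/10 + 2*Q) = -13/10 + I + 2*Q)
P((6 - 5)², 12) - 201 = (-13/10 + (6 - 5)² + 2*12) - 201 = (-13/10 + 1² + 24) - 201 = (-13/10 + 1 + 24) - 201 = 237/10 - 201 = -1773/10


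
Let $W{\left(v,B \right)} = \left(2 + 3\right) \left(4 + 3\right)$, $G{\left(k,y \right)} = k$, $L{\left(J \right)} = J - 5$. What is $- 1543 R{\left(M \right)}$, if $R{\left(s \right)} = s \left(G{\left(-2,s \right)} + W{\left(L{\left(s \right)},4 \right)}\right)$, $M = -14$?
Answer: $712866$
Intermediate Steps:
$L{\left(J \right)} = -5 + J$
$W{\left(v,B \right)} = 35$ ($W{\left(v,B \right)} = 5 \cdot 7 = 35$)
$R{\left(s \right)} = 33 s$ ($R{\left(s \right)} = s \left(-2 + 35\right) = s 33 = 33 s$)
$- 1543 R{\left(M \right)} = - 1543 \cdot 33 \left(-14\right) = \left(-1543\right) \left(-462\right) = 712866$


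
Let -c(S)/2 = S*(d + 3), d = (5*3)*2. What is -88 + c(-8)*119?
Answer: 62744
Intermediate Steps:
d = 30 (d = 15*2 = 30)
c(S) = -66*S (c(S) = -2*S*(30 + 3) = -2*S*33 = -66*S)
-88 + c(-8)*119 = -88 - 66*(-8)*119 = -88 + 528*119 = -88 + 62832 = 62744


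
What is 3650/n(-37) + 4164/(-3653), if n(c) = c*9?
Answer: -14720062/1216449 ≈ -12.101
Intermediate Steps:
n(c) = 9*c
3650/n(-37) + 4164/(-3653) = 3650/((9*(-37))) + 4164/(-3653) = 3650/(-333) + 4164*(-1/3653) = 3650*(-1/333) - 4164/3653 = -3650/333 - 4164/3653 = -14720062/1216449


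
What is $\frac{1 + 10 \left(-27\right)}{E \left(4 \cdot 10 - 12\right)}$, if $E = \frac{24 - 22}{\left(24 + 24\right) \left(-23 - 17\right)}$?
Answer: $\frac{64560}{7} \approx 9222.9$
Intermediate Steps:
$E = - \frac{1}{960}$ ($E = \frac{24 - 22}{48 \left(-40\right)} = \frac{2}{-1920} = 2 \left(- \frac{1}{1920}\right) = - \frac{1}{960} \approx -0.0010417$)
$\frac{1 + 10 \left(-27\right)}{E \left(4 \cdot 10 - 12\right)} = \frac{1 + 10 \left(-27\right)}{\left(- \frac{1}{960}\right) \left(4 \cdot 10 - 12\right)} = \frac{1 - 270}{\left(- \frac{1}{960}\right) \left(40 - 12\right)} = - \frac{269}{\left(- \frac{1}{960}\right) 28} = - \frac{269}{- \frac{7}{240}} = \left(-269\right) \left(- \frac{240}{7}\right) = \frac{64560}{7}$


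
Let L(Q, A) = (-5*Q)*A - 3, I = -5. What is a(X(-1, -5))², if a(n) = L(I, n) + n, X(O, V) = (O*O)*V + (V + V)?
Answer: 154449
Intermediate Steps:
X(O, V) = 2*V + V*O² (X(O, V) = O²*V + 2*V = V*O² + 2*V = 2*V + V*O²)
L(Q, A) = -3 - 5*A*Q (L(Q, A) = -5*A*Q - 3 = -3 - 5*A*Q)
a(n) = -3 + 26*n (a(n) = (-3 - 5*n*(-5)) + n = (-3 + 25*n) + n = -3 + 26*n)
a(X(-1, -5))² = (-3 + 26*(-5*(2 + (-1)²)))² = (-3 + 26*(-5*(2 + 1)))² = (-3 + 26*(-5*3))² = (-3 + 26*(-15))² = (-3 - 390)² = (-393)² = 154449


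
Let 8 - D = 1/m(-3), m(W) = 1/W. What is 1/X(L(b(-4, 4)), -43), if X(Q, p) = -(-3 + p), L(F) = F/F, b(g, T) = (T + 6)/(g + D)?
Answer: 1/46 ≈ 0.021739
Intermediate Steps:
D = 11 (D = 8 - 1/(1/(-3)) = 8 - 1/(-⅓) = 8 - 1*(-3) = 8 + 3 = 11)
b(g, T) = (6 + T)/(11 + g) (b(g, T) = (T + 6)/(g + 11) = (6 + T)/(11 + g))
L(F) = 1
X(Q, p) = 3 - p
1/X(L(b(-4, 4)), -43) = 1/(3 - 1*(-43)) = 1/(3 + 43) = 1/46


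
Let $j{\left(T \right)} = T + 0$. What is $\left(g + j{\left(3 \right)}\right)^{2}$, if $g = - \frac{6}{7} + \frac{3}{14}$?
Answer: $\frac{1089}{196} \approx 5.5561$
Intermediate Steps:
$j{\left(T \right)} = T$
$g = - \frac{9}{14}$ ($g = \left(-6\right) \frac{1}{7} + 3 \cdot \frac{1}{14} = - \frac{6}{7} + \frac{3}{14} = - \frac{9}{14} \approx -0.64286$)
$\left(g + j{\left(3 \right)}\right)^{2} = \left(- \frac{9}{14} + 3\right)^{2} = \left(\frac{33}{14}\right)^{2} = \frac{1089}{196}$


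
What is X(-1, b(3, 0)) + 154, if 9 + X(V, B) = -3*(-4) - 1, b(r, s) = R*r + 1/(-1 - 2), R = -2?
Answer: 156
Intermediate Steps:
b(r, s) = -⅓ - 2*r (b(r, s) = -2*r + 1/(-1 - 2) = -2*r + 1/(-3) = -2*r - ⅓ = -⅓ - 2*r)
X(V, B) = 2 (X(V, B) = -9 + (-3*(-4) - 1) = -9 + (12 - 1) = -9 + 11 = 2)
X(-1, b(3, 0)) + 154 = 2 + 154 = 156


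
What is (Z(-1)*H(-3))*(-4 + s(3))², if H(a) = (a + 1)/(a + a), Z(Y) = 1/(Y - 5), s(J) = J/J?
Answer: -½ ≈ -0.50000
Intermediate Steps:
s(J) = 1
Z(Y) = 1/(-5 + Y)
H(a) = (1 + a)/(2*a) (H(a) = (1 + a)/((2*a)) = (1 + a)*(1/(2*a)) = (1 + a)/(2*a))
(Z(-1)*H(-3))*(-4 + s(3))² = (((½)*(1 - 3)/(-3))/(-5 - 1))*(-4 + 1)² = (((½)*(-⅓)*(-2))/(-6))*(-3)² = -⅙*⅓*9 = -1/18*9 = -½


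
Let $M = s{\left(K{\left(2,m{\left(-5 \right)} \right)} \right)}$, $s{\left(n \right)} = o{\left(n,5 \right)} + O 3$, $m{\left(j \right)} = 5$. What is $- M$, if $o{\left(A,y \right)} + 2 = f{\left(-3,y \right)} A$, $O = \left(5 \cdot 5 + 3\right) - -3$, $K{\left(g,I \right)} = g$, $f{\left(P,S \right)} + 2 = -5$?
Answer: $-77$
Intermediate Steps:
$f{\left(P,S \right)} = -7$ ($f{\left(P,S \right)} = -2 - 5 = -7$)
$O = 31$ ($O = \left(25 + 3\right) + 3 = 28 + 3 = 31$)
$o{\left(A,y \right)} = -2 - 7 A$
$s{\left(n \right)} = 91 - 7 n$ ($s{\left(n \right)} = \left(-2 - 7 n\right) + 31 \cdot 3 = \left(-2 - 7 n\right) + 93 = 91 - 7 n$)
$M = 77$ ($M = 91 - 14 = 77$)
$- M = \left(-1\right) 77 = -77$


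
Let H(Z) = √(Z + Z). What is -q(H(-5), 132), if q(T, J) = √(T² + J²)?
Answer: -√17414 ≈ -131.96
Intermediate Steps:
H(Z) = √2*√Z (H(Z) = √(2*Z) = √2*√Z)
q(T, J) = √(J² + T²)
-q(H(-5), 132) = -√(132² + (√2*√(-5))²) = -√(17424 + (√2*(I*√5))²) = -√(17424 + (I*√10)²) = -√(17424 - 10) = -√17414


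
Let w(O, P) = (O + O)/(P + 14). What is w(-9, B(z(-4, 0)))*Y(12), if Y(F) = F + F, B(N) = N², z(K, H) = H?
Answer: -216/7 ≈ -30.857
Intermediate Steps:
Y(F) = 2*F
w(O, P) = 2*O/(14 + P) (w(O, P) = (2*O)/(14 + P) = 2*O/(14 + P))
w(-9, B(z(-4, 0)))*Y(12) = (2*(-9)/(14 + 0²))*(2*12) = (2*(-9)/(14 + 0))*24 = (2*(-9)/14)*24 = (2*(-9)*(1/14))*24 = -9/7*24 = -216/7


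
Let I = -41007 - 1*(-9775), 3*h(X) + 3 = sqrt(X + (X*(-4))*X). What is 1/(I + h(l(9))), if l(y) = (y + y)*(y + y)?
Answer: -10411/325182303 - 2*I*sqrt(1295)/325182303 ≈ -3.2016e-5 - 2.2133e-7*I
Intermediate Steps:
l(y) = 4*y**2 (l(y) = (2*y)*(2*y) = 4*y**2)
h(X) = -1 + sqrt(X - 4*X**2)/3 (h(X) = -1 + sqrt(X + (X*(-4))*X)/3 = -1 + sqrt(X + (-4*X)*X)/3 = -1 + sqrt(X - 4*X**2)/3)
I = -31232 (I = -41007 + 9775 = -31232)
1/(I + h(l(9))) = 1/(-31232 + (-1 + sqrt((4*9**2)*(1 - 16*9**2))/3)) = 1/(-31232 + (-1 + sqrt((4*81)*(1 - 16*81))/3)) = 1/(-31232 + (-1 + sqrt(324*(1 - 4*324))/3)) = 1/(-31232 + (-1 + sqrt(324*(1 - 1296))/3)) = 1/(-31232 + (-1 + sqrt(324*(-1295))/3)) = 1/(-31232 + (-1 + sqrt(-419580)/3)) = 1/(-31232 + (-1 + (18*I*sqrt(1295))/3)) = 1/(-31232 + (-1 + 6*I*sqrt(1295))) = 1/(-31233 + 6*I*sqrt(1295))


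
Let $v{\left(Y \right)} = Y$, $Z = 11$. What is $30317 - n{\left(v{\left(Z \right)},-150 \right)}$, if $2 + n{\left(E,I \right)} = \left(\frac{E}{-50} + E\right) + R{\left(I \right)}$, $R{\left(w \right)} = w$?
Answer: $\frac{1522911}{50} \approx 30458.0$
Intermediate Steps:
$n{\left(E,I \right)} = -2 + I + \frac{49 E}{50}$ ($n{\left(E,I \right)} = -2 + \left(\left(\frac{E}{-50} + E\right) + I\right) = -2 + \left(\left(E \left(- \frac{1}{50}\right) + E\right) + I\right) = -2 + \left(\left(- \frac{E}{50} + E\right) + I\right) = -2 + \left(\frac{49 E}{50} + I\right) = -2 + \left(I + \frac{49 E}{50}\right) = -2 + I + \frac{49 E}{50}$)
$30317 - n{\left(v{\left(Z \right)},-150 \right)} = 30317 - \left(-2 - 150 + \frac{49}{50} \cdot 11\right) = 30317 - \left(-2 - 150 + \frac{539}{50}\right) = 30317 - - \frac{7061}{50} = 30317 + \frac{7061}{50} = \frac{1522911}{50}$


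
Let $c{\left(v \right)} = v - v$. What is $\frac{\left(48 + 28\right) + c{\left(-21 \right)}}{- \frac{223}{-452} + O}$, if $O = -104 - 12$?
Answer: $- \frac{34352}{52209} \approx -0.65797$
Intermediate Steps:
$c{\left(v \right)} = 0$
$O = -116$
$\frac{\left(48 + 28\right) + c{\left(-21 \right)}}{- \frac{223}{-452} + O} = \frac{\left(48 + 28\right) + 0}{- \frac{223}{-452} - 116} = \frac{76 + 0}{\left(-223\right) \left(- \frac{1}{452}\right) - 116} = \frac{76}{\frac{223}{452} - 116} = \frac{76}{- \frac{52209}{452}} = 76 \left(- \frac{452}{52209}\right) = - \frac{34352}{52209}$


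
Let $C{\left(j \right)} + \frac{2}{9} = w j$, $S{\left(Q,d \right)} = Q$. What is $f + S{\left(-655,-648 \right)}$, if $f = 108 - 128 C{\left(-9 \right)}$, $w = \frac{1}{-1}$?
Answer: $- \frac{15035}{9} \approx -1670.6$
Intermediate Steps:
$w = -1$
$C{\left(j \right)} = - \frac{2}{9} - j$
$f = - \frac{9140}{9}$ ($f = 108 - 128 \left(- \frac{2}{9} - -9\right) = 108 - 128 \left(- \frac{2}{9} + 9\right) = 108 - \frac{10112}{9} = - \frac{9140}{9} \approx -1015.6$)
$f + S{\left(-655,-648 \right)} = - \frac{9140}{9} - 655 = - \frac{15035}{9}$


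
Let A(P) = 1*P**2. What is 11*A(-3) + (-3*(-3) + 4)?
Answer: 112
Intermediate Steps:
A(P) = P**2
11*A(-3) + (-3*(-3) + 4) = 11*(-3)**2 + (-3*(-3) + 4) = 11*9 + (9 + 4) = 99 + 13 = 112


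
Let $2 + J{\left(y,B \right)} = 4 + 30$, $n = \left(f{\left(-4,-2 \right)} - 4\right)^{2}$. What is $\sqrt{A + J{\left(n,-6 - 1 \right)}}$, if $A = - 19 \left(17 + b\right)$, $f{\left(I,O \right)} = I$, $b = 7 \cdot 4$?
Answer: $i \sqrt{823} \approx 28.688 i$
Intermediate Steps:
$b = 28$
$A = -855$ ($A = - 19 \left(17 + 28\right) = \left(-19\right) 45 = -855$)
$n = 64$ ($n = \left(-4 - 4\right)^{2} = \left(-8\right)^{2} = 64$)
$J{\left(y,B \right)} = 32$ ($J{\left(y,B \right)} = -2 + \left(4 + 30\right) = -2 + 34 = 32$)
$\sqrt{A + J{\left(n,-6 - 1 \right)}} = \sqrt{-855 + 32} = \sqrt{-823} = i \sqrt{823}$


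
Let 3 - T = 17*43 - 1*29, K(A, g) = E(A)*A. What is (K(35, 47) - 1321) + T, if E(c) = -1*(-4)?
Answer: -1880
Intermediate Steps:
E(c) = 4
K(A, g) = 4*A
T = -699 (T = 3 - (17*43 - 1*29) = 3 - (731 - 29) = 3 - 1*702 = 3 - 702 = -699)
(K(35, 47) - 1321) + T = (4*35 - 1321) - 699 = (140 - 1321) - 699 = -1181 - 699 = -1880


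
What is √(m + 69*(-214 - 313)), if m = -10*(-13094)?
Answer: √94577 ≈ 307.53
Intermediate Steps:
m = 130940
√(m + 69*(-214 - 313)) = √(130940 + 69*(-214 - 313)) = √(130940 + 69*(-527)) = √(130940 - 36363) = √94577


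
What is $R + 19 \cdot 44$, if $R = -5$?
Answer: $831$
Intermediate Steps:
$R + 19 \cdot 44 = -5 + 19 \cdot 44 = -5 + 836 = 831$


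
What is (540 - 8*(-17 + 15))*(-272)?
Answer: -151232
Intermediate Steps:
(540 - 8*(-17 + 15))*(-272) = (540 - 8*(-2))*(-272) = (540 + 16)*(-272) = 556*(-272) = -151232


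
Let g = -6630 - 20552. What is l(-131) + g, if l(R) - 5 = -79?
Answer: -27256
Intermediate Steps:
l(R) = -74 (l(R) = 5 - 79 = -74)
g = -27182
l(-131) + g = -74 - 27182 = -27256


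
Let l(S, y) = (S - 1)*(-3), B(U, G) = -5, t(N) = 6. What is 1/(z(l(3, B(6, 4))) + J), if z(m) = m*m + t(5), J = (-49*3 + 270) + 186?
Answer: 1/351 ≈ 0.0028490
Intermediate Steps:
l(S, y) = 3 - 3*S (l(S, y) = (-1 + S)*(-3) = 3 - 3*S)
J = 309 (J = (-147 + 270) + 186 = 123 + 186 = 309)
z(m) = 6 + m² (z(m) = m*m + 6 = m² + 6 = 6 + m²)
1/(z(l(3, B(6, 4))) + J) = 1/((6 + (3 - 3*3)²) + 309) = 1/((6 + (3 - 9)²) + 309) = 1/((6 + (-6)²) + 309) = 1/((6 + 36) + 309) = 1/(42 + 309) = 1/351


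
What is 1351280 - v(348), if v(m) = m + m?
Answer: 1350584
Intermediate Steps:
v(m) = 2*m
1351280 - v(348) = 1351280 - 2*348 = 1351280 - 1*696 = 1351280 - 696 = 1350584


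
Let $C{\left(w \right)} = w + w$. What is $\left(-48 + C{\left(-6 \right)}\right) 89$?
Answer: $-5340$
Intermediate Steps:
$C{\left(w \right)} = 2 w$
$\left(-48 + C{\left(-6 \right)}\right) 89 = \left(-48 + 2 \left(-6\right)\right) 89 = \left(-48 - 12\right) 89 = \left(-60\right) 89 = -5340$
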